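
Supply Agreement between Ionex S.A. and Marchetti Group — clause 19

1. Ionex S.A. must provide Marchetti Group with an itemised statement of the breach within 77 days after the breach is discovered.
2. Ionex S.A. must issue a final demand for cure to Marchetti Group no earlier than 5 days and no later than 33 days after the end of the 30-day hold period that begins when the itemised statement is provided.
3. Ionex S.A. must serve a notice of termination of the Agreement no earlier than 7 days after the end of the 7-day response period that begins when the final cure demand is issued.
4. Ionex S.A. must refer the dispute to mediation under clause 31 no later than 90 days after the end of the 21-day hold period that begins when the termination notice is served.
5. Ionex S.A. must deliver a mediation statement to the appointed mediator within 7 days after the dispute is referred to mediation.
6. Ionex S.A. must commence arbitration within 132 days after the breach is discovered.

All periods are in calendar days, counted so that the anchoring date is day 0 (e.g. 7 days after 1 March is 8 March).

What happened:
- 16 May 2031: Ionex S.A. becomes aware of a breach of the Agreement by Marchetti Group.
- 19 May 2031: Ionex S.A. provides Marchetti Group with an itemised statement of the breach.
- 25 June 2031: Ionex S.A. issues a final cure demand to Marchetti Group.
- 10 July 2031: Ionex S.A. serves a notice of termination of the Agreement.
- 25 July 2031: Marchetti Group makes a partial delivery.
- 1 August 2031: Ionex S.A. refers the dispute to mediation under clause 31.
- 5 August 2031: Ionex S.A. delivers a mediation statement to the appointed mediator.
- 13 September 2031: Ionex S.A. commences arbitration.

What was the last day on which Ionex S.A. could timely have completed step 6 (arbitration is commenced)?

Step 6 runs from 16 May 2031, when the breach is discovered. 132 days after 16 May 2031 is 25 September 2031.

25 September 2031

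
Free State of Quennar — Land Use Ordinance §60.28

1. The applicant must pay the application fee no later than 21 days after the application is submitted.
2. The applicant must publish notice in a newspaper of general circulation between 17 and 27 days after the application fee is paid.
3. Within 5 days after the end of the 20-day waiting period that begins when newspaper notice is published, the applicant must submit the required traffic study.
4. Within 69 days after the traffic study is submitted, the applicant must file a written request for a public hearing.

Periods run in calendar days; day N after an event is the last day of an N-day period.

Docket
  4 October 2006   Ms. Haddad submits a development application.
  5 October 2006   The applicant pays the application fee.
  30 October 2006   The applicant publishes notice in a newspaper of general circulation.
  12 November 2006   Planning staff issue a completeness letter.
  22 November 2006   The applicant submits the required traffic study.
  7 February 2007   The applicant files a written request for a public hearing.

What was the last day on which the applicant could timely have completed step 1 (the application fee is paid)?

Step 1 runs from 4 October 2006, when the application is submitted. 21 days after 4 October 2006 is 25 October 2006.

25 October 2006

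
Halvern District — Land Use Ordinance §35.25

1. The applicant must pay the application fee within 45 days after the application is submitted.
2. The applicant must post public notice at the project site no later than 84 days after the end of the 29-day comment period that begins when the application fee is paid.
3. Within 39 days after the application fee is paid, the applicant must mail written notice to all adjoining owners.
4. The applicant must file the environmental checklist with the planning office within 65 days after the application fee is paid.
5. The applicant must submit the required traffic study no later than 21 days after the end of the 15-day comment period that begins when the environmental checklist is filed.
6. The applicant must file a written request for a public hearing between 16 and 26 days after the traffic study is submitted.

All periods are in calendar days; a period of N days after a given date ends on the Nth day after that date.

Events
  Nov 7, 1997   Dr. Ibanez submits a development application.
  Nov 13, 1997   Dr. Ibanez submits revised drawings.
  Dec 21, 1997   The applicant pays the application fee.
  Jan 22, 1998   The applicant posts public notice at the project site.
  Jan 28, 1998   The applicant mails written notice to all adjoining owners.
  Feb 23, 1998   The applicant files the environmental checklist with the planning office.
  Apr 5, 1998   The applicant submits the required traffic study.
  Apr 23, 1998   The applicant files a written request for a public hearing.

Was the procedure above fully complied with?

Step 1 — counting 45 days from Nov 7, 1997 (when the application is submitted) gives a deadline of Dec 22, 1997; completed Dec 21, 1997, before the deadline.
Step 2 — counting 84 days from Jan 19, 1998 (end of the 29-day comment period, which began when the application fee is paid on Dec 21, 1997) gives a deadline of Apr 13, 1998; Jan 22, 1998 is within that limit.
Step 3 — counting 39 days from Dec 21, 1997 (when the application fee is paid) gives a deadline of Jan 29, 1998; done Jan 28, 1998 — timely.
Step 4 — counting 65 days from Dec 21, 1997 (when the application fee is paid) gives a deadline of Feb 24, 1998; completed Feb 23, 1998, before the deadline.
Step 5 — counting 21 days from Mar 10, 1998 (end of the 15-day comment period, which began when the environmental checklist is filed on Feb 23, 1998) gives a deadline of Mar 31, 1998; not done until Apr 5, 1998, 5 days after the deadline.

No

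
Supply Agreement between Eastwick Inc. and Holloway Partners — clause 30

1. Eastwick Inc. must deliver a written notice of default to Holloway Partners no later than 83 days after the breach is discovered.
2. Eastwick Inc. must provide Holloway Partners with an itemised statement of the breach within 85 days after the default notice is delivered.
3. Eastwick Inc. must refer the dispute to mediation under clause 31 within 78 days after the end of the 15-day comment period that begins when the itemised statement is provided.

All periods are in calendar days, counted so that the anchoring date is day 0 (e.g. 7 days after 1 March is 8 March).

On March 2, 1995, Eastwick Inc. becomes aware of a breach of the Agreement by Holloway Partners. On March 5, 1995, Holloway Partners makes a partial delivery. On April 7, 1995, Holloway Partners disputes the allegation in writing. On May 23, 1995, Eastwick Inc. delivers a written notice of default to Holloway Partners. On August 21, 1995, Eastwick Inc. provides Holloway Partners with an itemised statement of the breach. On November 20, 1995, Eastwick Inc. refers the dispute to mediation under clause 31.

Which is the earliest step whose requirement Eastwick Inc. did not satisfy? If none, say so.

Step 1: 83 days after March 2, 1995 (when the breach is discovered) is May 24, 1995; done May 23, 1995 — timely.
Step 2: 85 days after May 23, 1995 (when the default notice is delivered) is August 16, 1995; August 21, 1995 misses that deadline by 5 days.
Later steps need not be reached.

Step 2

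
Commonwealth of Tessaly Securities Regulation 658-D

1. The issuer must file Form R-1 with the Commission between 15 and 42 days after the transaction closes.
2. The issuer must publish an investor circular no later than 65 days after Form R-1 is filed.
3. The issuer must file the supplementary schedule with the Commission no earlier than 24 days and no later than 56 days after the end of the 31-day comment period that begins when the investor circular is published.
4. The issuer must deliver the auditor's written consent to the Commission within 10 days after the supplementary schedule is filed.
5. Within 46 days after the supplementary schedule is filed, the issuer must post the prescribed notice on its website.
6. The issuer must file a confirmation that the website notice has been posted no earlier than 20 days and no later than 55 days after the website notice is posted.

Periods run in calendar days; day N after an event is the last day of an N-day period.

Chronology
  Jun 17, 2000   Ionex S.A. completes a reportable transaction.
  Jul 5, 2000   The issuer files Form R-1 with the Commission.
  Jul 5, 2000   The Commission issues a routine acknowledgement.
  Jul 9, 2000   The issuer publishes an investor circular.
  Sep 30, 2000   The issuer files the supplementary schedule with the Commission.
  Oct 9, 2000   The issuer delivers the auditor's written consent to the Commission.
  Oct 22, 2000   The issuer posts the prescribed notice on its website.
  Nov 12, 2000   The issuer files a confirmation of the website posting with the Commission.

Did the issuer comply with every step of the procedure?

Yes

Step 1 — 15 and 42 days from Jun 17, 2000 (when the transaction closes) are Jul 2, 2000 and Jul 29, 2000 respectively; Jul 5, 2000 falls inside that range.
Step 2 — counting 65 days from Jul 5, 2000 (when Form R-1 is filed) gives a deadline of Sep 8, 2000; Jul 9, 2000 is within that limit.
Step 3 — 24 and 56 days from Aug 9, 2000 (end of the 31-day comment period, which began when the investor circular is published on Jul 9, 2000) are Sep 2, 2000 and Oct 4, 2000 respectively; done Sep 30, 2000 — within the window.
Step 4 — counting 10 days from Sep 30, 2000 (when the supplementary schedule is filed) gives a deadline of Oct 10, 2000; completed Oct 9, 2000, before the deadline.
Step 5 — counting 46 days from Sep 30, 2000 (when the supplementary schedule is filed) gives a deadline of Nov 15, 2000; completed Oct 22, 2000, before the deadline.
Step 6 — 20 and 55 days from Oct 22, 2000 (when the website notice is posted) are Nov 11, 2000 and Dec 16, 2000 respectively; done Nov 12, 2000 — within the window.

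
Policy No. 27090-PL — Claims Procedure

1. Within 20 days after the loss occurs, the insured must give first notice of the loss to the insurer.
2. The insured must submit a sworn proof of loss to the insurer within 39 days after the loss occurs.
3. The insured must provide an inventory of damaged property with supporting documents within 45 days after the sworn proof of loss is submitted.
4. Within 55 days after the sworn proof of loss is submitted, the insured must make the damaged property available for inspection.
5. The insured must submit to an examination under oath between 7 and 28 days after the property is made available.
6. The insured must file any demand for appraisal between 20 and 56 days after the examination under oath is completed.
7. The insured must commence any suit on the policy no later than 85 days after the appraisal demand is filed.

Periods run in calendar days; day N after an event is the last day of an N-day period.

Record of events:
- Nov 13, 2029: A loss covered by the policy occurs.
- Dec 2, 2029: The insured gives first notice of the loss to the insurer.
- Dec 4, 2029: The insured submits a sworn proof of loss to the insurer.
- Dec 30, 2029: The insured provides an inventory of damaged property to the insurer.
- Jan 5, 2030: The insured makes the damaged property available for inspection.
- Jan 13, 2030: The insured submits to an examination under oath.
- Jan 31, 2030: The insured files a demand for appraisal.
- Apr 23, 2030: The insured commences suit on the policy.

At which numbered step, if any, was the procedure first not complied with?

Step 6

Step 1 — counting 20 days from Nov 13, 2029 (when the loss occurs) gives a deadline of Dec 3, 2029; completed Dec 2, 2029, before the deadline.
Step 2 — counting 39 days from Nov 13, 2029 (when the loss occurs) gives a deadline of Dec 22, 2029; done Dec 4, 2029 — timely.
Step 3 — counting 45 days from Dec 4, 2029 (when the sworn proof of loss is submitted) gives a deadline of Jan 18, 2030; done Dec 30, 2029 — timely.
Step 4 — counting 55 days from Dec 4, 2029 (when the sworn proof of loss is submitted) gives a deadline of Jan 28, 2030; Jan 5, 2030 is within that limit.
Step 5 — 7 and 28 days from Jan 5, 2030 (when the property is made available) are Jan 12, 2030 and Feb 2, 2030 respectively; done Jan 13, 2030 — within the window.
Step 6 — 20 and 56 days from Jan 13, 2030 (when the examination under oath is completed) are Feb 2, 2030 and Mar 10, 2030 respectively; Jan 31, 2030 is 2 days too early.
The analysis stops there.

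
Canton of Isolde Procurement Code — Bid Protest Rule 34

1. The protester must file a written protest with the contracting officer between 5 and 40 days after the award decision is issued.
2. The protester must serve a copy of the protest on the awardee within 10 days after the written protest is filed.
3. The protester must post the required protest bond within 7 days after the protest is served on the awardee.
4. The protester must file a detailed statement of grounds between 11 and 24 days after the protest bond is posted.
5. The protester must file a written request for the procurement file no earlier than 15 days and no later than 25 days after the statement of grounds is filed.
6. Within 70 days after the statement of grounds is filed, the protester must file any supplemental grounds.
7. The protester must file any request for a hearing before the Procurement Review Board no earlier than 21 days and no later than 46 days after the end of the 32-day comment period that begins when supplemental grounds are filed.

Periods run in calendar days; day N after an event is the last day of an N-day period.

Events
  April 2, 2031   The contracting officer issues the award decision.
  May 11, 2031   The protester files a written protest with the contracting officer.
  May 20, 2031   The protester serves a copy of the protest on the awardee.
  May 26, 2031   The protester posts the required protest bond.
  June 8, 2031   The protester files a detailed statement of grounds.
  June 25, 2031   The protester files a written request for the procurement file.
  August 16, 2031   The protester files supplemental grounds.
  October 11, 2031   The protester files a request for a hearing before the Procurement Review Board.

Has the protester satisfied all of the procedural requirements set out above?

Step 1 — 5 and 40 days from April 2, 2031 (when the award decision is issued) are April 7, 2031 and May 12, 2031 respectively; May 11, 2031 falls inside that range.
Step 2 — counting 10 days from May 11, 2031 (when the written protest is filed) gives a deadline of May 21, 2031; done May 20, 2031 — timely.
Step 3 — counting 7 days from May 20, 2031 (when the protest is served on the awardee) gives a deadline of May 27, 2031; completed May 26, 2031, before the deadline.
Step 4 — 11 and 24 days from May 26, 2031 (when the protest bond is posted) are June 6, 2031 and June 19, 2031 respectively; done June 8, 2031, which is between those dates.
Step 5 — 15 and 25 days from June 8, 2031 (when the statement of grounds is filed) are June 23, 2031 and July 3, 2031 respectively; done June 25, 2031 — within the window.
Step 6 — counting 70 days from June 8, 2031 (when the statement of grounds is filed) gives a deadline of August 17, 2031; completed August 16, 2031, before the deadline.
Step 7 — 21 and 46 days from September 17, 2031 (end of the 32-day comment period, which began when supplemental grounds are filed on August 16, 2031) are October 8, 2031 and November 2, 2031 respectively; done October 11, 2031 — within the window.

Yes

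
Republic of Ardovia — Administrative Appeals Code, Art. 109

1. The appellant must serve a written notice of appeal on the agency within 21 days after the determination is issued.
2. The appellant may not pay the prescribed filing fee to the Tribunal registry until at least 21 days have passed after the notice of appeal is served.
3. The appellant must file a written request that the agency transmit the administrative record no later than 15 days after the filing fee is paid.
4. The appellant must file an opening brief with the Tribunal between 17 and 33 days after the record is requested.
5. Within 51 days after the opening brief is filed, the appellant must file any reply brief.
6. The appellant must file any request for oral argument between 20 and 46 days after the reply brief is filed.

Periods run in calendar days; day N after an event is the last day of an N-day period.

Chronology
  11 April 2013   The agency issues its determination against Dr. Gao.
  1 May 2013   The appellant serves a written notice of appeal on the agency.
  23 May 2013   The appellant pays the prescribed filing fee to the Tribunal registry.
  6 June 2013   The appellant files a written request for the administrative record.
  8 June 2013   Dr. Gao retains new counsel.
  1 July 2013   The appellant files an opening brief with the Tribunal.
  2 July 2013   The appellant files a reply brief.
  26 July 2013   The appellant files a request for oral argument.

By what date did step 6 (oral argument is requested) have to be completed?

Step 6 runs from 2 July 2013, when the reply brief is filed. The window is 20–46 days after 2 July 2013; it closes on 17 August 2013.

17 August 2013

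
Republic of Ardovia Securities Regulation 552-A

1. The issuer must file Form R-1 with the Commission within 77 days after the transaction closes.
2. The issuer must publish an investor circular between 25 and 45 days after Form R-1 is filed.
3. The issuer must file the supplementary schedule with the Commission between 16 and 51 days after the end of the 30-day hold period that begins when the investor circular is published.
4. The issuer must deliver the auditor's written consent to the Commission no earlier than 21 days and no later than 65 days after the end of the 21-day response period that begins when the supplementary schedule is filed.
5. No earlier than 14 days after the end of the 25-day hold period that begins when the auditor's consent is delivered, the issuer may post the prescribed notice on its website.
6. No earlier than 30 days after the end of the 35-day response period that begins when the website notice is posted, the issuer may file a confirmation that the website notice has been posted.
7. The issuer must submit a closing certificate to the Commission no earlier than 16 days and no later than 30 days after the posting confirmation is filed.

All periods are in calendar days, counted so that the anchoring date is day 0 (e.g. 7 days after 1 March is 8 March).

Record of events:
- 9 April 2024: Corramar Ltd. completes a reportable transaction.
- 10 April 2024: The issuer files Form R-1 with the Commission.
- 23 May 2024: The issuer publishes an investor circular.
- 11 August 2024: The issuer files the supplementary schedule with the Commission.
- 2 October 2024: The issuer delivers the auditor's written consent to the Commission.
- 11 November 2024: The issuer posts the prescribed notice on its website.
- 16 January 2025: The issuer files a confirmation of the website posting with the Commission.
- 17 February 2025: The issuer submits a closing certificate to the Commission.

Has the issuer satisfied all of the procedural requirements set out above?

Step 1 — counting 77 days from 9 April 2024 (when the transaction closes) gives a deadline of 25 June 2024; 10 April 2024 is within that limit.
Step 2 — 25 and 45 days from 10 April 2024 (when Form R-1 is filed) are 5 May 2024 and 25 May 2024 respectively; 23 May 2024 falls inside that range.
Step 3 — 16 and 51 days from 22 June 2024 (end of the 30-day hold period, which began when the investor circular is published on 23 May 2024) are 8 July 2024 and 12 August 2024 respectively; done 11 August 2024 — within the window.
Step 4 — 21 and 65 days from 1 September 2024 (end of the 21-day response period, which began when the supplementary schedule is filed on 11 August 2024) are 22 September 2024 and 5 November 2024 respectively; done 2 October 2024, which is between those dates.
Step 5 — must wait 14 days from 27 October 2024 (end of the 25-day hold period, which began when the auditor's consent is delivered on 2 October 2024), so not before 10 November 2024; done 11 November 2024, after the minimum wait.
Step 6 — must wait 30 days from 16 December 2024 (end of the 35-day response period, which began when the website notice is posted on 11 November 2024), so not before 15 January 2025; done 16 January 2025, after the minimum wait.
Step 7 — 16 and 30 days from 16 January 2025 (when the posting confirmation is filed) are 1 February 2025 and 15 February 2025 respectively; 17 February 2025 is 2 days past the end of the window.
No need to go further; step 7 was not satisfied.

No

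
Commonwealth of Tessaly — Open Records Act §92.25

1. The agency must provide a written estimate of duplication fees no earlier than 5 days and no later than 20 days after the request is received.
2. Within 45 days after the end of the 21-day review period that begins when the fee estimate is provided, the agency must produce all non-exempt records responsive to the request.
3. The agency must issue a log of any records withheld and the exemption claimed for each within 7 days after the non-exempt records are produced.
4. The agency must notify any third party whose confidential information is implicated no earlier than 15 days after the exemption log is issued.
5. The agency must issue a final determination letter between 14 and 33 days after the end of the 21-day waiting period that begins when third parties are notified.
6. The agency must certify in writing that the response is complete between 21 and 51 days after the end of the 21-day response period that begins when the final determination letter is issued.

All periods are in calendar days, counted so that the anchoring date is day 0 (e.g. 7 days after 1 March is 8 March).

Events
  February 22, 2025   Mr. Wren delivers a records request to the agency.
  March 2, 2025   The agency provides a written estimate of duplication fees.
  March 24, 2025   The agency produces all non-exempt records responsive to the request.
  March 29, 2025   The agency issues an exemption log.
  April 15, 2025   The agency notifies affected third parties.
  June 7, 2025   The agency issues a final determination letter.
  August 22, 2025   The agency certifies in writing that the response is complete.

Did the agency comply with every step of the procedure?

No

Step 1: the window is 5–20 days after February 22, 2025 (when the request is received), so February 27, 2025 through March 14, 2025; done March 2, 2025 — within the window.
Step 2: 45 days after March 23, 2025 (end of the 21-day review period, which began when the fee estimate is provided on March 2, 2025) is May 7, 2025; March 24, 2025 is within that limit.
Step 3: 7 days after March 24, 2025 (when the non-exempt records are produced) is March 31, 2025; March 29, 2025 is within that limit.
Step 4: the earliest permitted date is 15 days after March 29, 2025 (when the exemption log is issued), i.e. April 13, 2025; done April 15, 2025, after the minimum wait.
Step 5: the window is 14–33 days after May 6, 2025 (end of the 21-day waiting period, which began when third parties are notified on April 15, 2025), so May 20, 2025 through June 8, 2025; done June 7, 2025, which is between those dates.
Step 6: the window is 21–51 days after June 28, 2025 (end of the 21-day response period, which began when the final determination letter is issued on June 7, 2025), so July 19, 2025 through August 18, 2025; August 22, 2025 is 4 days past the end of the window.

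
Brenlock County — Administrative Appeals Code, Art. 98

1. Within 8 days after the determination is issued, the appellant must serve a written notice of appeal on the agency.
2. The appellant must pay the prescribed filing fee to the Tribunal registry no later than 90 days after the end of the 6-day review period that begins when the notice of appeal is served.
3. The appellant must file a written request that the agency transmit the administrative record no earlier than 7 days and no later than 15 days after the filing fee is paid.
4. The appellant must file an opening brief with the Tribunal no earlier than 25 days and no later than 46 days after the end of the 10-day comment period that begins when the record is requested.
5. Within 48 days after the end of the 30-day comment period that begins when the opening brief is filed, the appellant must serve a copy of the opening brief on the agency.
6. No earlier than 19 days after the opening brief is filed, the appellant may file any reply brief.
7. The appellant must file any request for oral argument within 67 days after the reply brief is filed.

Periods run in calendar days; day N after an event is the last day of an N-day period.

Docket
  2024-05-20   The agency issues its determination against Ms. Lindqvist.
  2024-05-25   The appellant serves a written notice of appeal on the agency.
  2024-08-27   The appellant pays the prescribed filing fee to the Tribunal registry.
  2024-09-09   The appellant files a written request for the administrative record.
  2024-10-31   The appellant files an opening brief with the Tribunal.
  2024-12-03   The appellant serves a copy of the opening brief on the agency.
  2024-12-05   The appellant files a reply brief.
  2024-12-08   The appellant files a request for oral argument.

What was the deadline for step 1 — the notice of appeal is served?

Step 1 runs from 2024-05-20, when the determination is issued. 8 days after 2024-05-20 is 2024-05-28.

2024-05-28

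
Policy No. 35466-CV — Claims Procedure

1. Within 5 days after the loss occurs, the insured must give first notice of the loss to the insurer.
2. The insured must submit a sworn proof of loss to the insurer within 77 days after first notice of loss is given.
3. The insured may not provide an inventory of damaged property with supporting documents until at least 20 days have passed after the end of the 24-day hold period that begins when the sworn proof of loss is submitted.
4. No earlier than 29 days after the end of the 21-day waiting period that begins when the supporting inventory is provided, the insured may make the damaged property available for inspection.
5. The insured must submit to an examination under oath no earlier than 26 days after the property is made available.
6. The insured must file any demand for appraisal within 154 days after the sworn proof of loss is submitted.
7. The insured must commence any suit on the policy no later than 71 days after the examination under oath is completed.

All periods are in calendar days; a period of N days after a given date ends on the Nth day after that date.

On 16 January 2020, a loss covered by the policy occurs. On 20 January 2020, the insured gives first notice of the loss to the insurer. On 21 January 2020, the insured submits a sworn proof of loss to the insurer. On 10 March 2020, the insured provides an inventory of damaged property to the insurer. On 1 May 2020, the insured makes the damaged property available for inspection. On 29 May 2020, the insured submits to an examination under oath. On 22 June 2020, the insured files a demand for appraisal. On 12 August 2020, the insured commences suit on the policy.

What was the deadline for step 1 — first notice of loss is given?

21 January 2020

Step 1 runs from 16 January 2020, when the loss occurs. 5 days after 16 January 2020 is 21 January 2020.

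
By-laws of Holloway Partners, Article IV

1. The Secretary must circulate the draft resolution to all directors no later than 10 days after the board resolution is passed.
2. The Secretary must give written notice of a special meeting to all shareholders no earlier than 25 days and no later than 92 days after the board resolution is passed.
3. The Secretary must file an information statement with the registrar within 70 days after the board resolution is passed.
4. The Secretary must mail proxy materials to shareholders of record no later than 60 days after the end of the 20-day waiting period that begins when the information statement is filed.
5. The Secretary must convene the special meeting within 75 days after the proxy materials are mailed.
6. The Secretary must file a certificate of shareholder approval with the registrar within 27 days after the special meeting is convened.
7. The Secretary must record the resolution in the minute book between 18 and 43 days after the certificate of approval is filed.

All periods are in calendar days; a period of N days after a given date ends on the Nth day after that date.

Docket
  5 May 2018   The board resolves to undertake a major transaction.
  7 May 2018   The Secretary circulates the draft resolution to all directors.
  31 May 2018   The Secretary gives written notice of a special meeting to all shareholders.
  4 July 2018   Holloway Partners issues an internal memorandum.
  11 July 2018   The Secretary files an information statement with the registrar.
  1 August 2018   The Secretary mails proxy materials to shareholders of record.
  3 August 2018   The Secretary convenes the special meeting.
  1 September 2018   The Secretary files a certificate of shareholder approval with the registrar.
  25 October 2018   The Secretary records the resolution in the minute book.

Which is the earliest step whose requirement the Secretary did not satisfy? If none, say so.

Step 6

Step 1 — counting 10 days from 5 May 2018 (when the board resolution is passed) gives a deadline of 15 May 2018; completed 7 May 2018, before the deadline.
Step 2 — 25 and 92 days from 5 May 2018 (when the board resolution is passed) are 30 May 2018 and 5 August 2018 respectively; done 31 May 2018 — within the window.
Step 3 — counting 70 days from 5 May 2018 (when the board resolution is passed) gives a deadline of 14 July 2018; done 11 July 2018 — timely.
Step 4 — counting 60 days from 31 July 2018 (end of the 20-day waiting period, which began when the information statement is filed on 11 July 2018) gives a deadline of 29 September 2018; 1 August 2018 is within that limit.
Step 5 — counting 75 days from 1 August 2018 (when the proxy materials are mailed) gives a deadline of 15 October 2018; 3 August 2018 is within that limit.
Step 6 — counting 27 days from 3 August 2018 (when the special meeting is convened) gives a deadline of 30 August 2018; done 1 September 2018 — 2 days late.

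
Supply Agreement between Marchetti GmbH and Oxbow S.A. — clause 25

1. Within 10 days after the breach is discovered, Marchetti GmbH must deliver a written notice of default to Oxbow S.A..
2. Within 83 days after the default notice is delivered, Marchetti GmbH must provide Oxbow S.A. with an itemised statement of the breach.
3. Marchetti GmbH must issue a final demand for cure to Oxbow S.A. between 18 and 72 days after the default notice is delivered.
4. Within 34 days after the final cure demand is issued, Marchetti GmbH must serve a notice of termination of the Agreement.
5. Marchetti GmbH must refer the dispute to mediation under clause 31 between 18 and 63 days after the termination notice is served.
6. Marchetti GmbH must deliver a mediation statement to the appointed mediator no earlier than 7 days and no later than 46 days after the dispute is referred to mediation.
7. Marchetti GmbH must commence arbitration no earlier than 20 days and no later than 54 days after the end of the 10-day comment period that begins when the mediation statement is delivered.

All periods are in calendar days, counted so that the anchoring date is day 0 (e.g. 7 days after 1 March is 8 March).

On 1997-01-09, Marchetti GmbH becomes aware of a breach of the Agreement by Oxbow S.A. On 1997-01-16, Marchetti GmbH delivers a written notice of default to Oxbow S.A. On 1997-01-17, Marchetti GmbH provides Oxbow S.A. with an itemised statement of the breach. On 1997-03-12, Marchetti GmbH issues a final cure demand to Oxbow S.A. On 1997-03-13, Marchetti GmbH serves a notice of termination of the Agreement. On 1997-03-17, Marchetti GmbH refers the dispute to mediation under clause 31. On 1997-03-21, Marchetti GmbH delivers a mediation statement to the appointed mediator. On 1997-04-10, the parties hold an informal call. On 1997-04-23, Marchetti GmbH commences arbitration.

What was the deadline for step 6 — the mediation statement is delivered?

1997-05-02

Step 6 runs from 1997-03-17, when the dispute is referred to mediation. The window is 7–46 days after 1997-03-17; it closes on 1997-05-02.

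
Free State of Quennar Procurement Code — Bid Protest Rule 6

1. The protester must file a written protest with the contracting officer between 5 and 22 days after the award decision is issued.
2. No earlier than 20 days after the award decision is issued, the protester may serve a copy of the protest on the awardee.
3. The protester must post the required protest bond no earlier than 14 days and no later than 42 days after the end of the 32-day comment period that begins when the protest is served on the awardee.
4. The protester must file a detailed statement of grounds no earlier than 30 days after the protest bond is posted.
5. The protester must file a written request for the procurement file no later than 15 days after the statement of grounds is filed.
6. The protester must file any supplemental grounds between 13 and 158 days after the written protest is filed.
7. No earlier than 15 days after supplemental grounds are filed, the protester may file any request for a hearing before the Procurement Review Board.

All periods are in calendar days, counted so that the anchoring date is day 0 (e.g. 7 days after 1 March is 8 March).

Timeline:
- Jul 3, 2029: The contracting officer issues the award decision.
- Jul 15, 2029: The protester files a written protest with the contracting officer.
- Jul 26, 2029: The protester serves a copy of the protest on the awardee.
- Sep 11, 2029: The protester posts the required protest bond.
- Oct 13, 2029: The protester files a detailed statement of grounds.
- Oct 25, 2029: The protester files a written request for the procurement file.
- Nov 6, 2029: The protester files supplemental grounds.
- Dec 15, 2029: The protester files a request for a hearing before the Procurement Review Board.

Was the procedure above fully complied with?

Step 1 — 5 and 22 days from Jul 3, 2029 (when the award decision is issued) are Jul 8, 2029 and Jul 25, 2029 respectively; done Jul 15, 2029, which is between those dates.
Step 2 — must wait 20 days from Jul 3, 2029 (when the award decision is issued), so not before Jul 23, 2029; done Jul 26, 2029 — permitted.
Step 3 — 14 and 42 days from Aug 27, 2029 (end of the 32-day comment period, which began when the protest is served on the awardee on Jul 26, 2029) are Sep 10, 2029 and Oct 8, 2029 respectively; Sep 11, 2029 falls inside that range.
Step 4 — must wait 30 days from Sep 11, 2029 (when the protest bond is posted), so not before Oct 11, 2029; done Oct 13, 2029 — permitted.
Step 5 — counting 15 days from Oct 13, 2029 (when the statement of grounds is filed) gives a deadline of Oct 28, 2029; completed Oct 25, 2029, before the deadline.
Step 6 — 13 and 158 days from Jul 15, 2029 (when the written protest is filed) are Jul 28, 2029 and Dec 20, 2029 respectively; done Nov 6, 2029 — within the window.
Step 7 — must wait 15 days from Nov 6, 2029 (when supplemental grounds are filed), so not before Nov 21, 2029; done Dec 15, 2029 — permitted.

Yes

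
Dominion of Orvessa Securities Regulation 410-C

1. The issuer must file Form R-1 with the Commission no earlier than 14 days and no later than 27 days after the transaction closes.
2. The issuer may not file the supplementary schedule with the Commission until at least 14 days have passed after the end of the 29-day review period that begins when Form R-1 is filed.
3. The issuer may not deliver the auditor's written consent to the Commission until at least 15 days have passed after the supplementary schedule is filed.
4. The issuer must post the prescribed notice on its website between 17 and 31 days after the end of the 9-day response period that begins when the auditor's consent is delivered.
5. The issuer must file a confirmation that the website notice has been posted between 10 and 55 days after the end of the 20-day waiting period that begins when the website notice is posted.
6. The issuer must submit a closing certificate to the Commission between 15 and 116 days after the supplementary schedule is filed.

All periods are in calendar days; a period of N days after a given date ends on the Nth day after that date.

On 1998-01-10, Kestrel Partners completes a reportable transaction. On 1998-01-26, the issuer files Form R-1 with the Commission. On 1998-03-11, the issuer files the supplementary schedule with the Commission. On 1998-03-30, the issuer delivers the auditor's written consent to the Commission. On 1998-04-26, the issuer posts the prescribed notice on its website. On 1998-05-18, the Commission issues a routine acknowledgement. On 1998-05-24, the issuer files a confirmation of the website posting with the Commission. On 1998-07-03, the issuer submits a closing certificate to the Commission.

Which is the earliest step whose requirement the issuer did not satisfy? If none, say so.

Step 5

(1) the permitted window runs from 1998-01-10 + 14 = 1998-01-24 to 1998-01-10 + 27 = 1998-02-06; done 1998-01-26, which is between those dates.
(2) permitted from 1998-02-24 + 14 days = 1998-03-10 onward; done 1998-03-11, after the minimum wait.
(3) permitted from 1998-03-11 + 15 days = 1998-03-26 onward; done 1998-03-30, after the minimum wait.
(4) the permitted window runs from 1998-04-08 + 17 = 1998-04-25 to 1998-04-08 + 31 = 1998-05-09; done 1998-04-26 — within the window.
(5) the permitted window runs from 1998-05-16 + 10 = 1998-05-26 to 1998-05-16 + 55 = 1998-07-10; done 1998-05-24 — 2 days before the window opened.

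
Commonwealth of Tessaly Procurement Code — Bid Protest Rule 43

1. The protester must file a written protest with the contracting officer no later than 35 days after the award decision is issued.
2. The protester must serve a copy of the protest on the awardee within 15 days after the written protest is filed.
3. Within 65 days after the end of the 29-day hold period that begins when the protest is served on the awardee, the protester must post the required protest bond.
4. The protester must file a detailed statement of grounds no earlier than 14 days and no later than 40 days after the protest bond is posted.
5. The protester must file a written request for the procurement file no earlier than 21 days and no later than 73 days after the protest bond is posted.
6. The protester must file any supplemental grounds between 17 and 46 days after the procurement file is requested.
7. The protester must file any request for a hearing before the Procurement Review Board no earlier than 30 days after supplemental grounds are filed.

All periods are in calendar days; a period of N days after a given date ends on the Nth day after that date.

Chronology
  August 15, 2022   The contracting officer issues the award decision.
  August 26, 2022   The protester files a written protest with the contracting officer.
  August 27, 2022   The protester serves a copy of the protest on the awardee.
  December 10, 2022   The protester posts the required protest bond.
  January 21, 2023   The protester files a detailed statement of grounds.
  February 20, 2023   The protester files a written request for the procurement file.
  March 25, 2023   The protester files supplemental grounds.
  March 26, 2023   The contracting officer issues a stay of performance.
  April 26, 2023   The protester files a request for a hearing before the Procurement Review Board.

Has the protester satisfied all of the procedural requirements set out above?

No

(1) due by August 15, 2022 + 35 days = September 19, 2022; completed August 26, 2022, before the deadline.
(2) due by August 26, 2022 + 15 days = September 10, 2022; August 27, 2022 is within that limit.
(3) due by September 25, 2022 + 65 days = November 29, 2022; done December 10, 2022 — 11 days late.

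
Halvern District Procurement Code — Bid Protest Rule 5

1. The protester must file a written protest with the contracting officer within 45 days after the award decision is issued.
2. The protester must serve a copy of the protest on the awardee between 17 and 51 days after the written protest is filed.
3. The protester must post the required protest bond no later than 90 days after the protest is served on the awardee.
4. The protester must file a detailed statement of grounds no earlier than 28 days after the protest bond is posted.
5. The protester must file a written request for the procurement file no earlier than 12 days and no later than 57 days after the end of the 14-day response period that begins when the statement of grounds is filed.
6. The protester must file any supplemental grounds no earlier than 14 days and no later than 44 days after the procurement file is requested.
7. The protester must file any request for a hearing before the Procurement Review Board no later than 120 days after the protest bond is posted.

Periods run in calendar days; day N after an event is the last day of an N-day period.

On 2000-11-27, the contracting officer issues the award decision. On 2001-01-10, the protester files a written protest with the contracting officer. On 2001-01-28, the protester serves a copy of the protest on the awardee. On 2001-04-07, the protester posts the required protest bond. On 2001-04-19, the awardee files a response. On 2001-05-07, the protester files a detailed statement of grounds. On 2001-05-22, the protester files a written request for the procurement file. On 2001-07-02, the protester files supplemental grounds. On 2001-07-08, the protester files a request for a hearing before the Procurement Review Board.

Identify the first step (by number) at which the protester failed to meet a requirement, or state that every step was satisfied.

(1) due by 2000-11-27 + 45 days = 2001-01-11; done 2001-01-10 — timely.
(2) the permitted window runs from 2001-01-10 + 17 = 2001-01-27 to 2001-01-10 + 51 = 2001-03-02; done 2001-01-28, which is between those dates.
(3) due by 2001-01-28 + 90 days = 2001-04-28; 2001-04-07 is within that limit.
(4) permitted from 2001-04-07 + 28 days = 2001-05-05 onward; done 2001-05-07 — permitted.
(5) the permitted window runs from 2001-05-21 + 12 = 2001-06-02 to 2001-05-21 + 57 = 2001-07-17; 2001-05-22 is 11 days too early.
Later steps need not be reached.

Step 5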